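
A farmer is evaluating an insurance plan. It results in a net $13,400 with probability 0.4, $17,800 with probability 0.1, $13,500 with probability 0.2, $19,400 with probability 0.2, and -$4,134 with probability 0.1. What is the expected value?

$13,306.60

EV = 0.4 × 13400 + 0.1 × 17800 + 0.2 × 13500 + 0.2 × 19400 + 0.1 × (-4134) = 5360 + 1780 + 2700 + 3880 − 413.4 = 13306.6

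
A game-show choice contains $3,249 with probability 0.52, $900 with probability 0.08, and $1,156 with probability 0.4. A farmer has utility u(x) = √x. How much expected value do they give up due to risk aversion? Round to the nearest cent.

$140.87

E[u] = 0.52·√3249 + 0.08·√900 + 0.4·√1156 = 0.52·57 + 0.08·30 + 0.4·34 = 45.64
CE = (45.64)² = 2083.0096
Risk premium = EV − CE = 2223.88 − 2083.0096 = 140.8704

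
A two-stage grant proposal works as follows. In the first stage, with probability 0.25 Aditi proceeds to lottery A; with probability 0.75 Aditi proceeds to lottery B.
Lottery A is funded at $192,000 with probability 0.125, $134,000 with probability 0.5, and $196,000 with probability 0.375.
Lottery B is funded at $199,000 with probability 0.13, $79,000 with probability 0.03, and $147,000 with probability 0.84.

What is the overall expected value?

EV(A) = 0.125 × 192000 + 0.5 × 134000 + 0.375 × 196000 = 24000 + 67000 + 73500 = 164500
EV(B) = 0.13 × 199000 + 0.03 × 79000 + 0.84 × 147000 = 25870 + 2370 + 123480 = 151720
Overall = 0.25 × 164500 + 0.75 × 151720 = 41125 + 113790 = 154915

$154,915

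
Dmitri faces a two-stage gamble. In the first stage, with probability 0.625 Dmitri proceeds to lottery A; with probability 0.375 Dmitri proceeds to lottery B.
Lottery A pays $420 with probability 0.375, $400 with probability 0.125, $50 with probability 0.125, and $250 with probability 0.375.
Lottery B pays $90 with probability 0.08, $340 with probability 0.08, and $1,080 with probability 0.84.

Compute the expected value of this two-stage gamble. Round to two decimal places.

EV(A) = 0.375 × 420 + 0.125 × 400 + 0.125 × 50 + 0.375 × 250 = 157.5 + 50 + 6.25 + 93.75 = 307.5
EV(B) = 0.08 × 90 + 0.08 × 340 + 0.84 × 1080 = 7.2 + 27.2 + 907.2 = 941.6
Overall = 0.625 × 307.5 + 0.375 × 941.6 = 192.1875 + 353.1 = 545.2875

$545.29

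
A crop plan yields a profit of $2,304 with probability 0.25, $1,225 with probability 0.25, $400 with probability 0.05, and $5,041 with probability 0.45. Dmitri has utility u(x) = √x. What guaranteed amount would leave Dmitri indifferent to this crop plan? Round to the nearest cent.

$2,883.69

E[u] = 0.25·√2304 + 0.25·√1225 + 0.05·√400 + 0.45·√5041 = 0.25·48 + 0.25·35 + 0.05·20 + 0.45·71 = 53.7
CE = (53.7)² = 2883.69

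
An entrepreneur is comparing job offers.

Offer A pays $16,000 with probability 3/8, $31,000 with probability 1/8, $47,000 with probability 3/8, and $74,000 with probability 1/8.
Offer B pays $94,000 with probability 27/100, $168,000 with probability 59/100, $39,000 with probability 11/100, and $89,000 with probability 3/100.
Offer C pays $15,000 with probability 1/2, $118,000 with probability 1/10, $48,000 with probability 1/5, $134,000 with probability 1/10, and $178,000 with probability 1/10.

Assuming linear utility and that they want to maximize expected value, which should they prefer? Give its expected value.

Offer A = 3/8 × 16000 + 1/8 × 31000 + 3/8 × 47000 + 1/8 × 74000 = 6000 + 3875 + 17625 + 9250 = 36750
Offer B = 27/100 × 94000 + 59/100 × 168000 + 11/100 × 39000 + 3/100 × 89000 = 25380 + 99120 + 4290 + 2670 = 131460
Offer C = 1/2 × 15000 + 1/10 × 118000 + 1/5 × 48000 + 1/10 × 134000 + 1/10 × 178000 = 7500 + 11800 + 9600 + 13400 + 17800 = 60100

Offer B ($131,460)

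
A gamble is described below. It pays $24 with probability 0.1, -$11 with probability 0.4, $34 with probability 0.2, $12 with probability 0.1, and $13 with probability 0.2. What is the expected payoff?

$8.60

EV = 0.1 × 24 + 0.4 × (-11) + 0.2 × 34 + 0.1 × 12 + 0.2 × 13 = 2.4 − 4.4 + 6.8 + 1.2 + 2.6 = 8.6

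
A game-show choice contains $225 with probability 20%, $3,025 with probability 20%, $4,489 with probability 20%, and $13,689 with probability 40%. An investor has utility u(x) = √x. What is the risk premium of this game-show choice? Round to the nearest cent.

E[u] = 0.2·√225 + 0.2·√3025 + 0.2·√4489 + 0.4·√13689 = 0.2·15 + 0.2·55 + 0.2·67 + 0.4·117 = 74.2
CE = (74.2)² = 5505.64
Risk premium = EV − CE = 7023.4 − 5505.64 = 1517.76

$1,517.76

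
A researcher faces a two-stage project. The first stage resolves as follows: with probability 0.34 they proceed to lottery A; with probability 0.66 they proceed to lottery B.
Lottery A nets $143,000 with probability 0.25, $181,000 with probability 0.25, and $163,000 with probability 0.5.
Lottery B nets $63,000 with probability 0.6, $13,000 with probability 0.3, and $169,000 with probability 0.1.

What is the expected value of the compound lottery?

$93,926

EV(A) = 0.25 × 143000 + 0.25 × 181000 + 0.5 × 163000 = 35750 + 45250 + 81500 = 162500
EV(B) = 0.6 × 63000 + 0.3 × 13000 + 0.1 × 169000 = 37800 + 3900 + 16900 = 58600
Overall = 0.34 × 162500 + 0.66 × 58600 = 55250 + 38676 = 93926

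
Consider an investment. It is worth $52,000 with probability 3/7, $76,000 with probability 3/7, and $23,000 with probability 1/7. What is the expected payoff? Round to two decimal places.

EV = 3/7 × 52000 + 3/7 × 76000 + 1/7 × 23000 = 22285.7143 + 32571.4286 + 3285.7143 = 58142.8571

$58,142.86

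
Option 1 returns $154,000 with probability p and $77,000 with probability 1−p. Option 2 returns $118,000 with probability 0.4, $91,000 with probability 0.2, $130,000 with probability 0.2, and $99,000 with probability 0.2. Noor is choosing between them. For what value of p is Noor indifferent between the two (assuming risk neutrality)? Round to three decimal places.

p = 0.444

EV(Option 2) = 0.4 × 118000 + 0.2 × 91000 + 0.2 × 130000 + 0.2 × 99000 = 47200 + 18200 + 26000 + 19800 = 111200
p·154000 + (1−p)·77000 = 111200
77000p + 77000 = 111200
p = (111200 − 77000) / 77000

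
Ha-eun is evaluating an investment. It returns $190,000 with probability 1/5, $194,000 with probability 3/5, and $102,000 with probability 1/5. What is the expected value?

EV = 1/5 × 190000 + 3/5 × 194000 + 1/5 × 102000 = 38000 + 116400 + 20400 = 174800

$174,800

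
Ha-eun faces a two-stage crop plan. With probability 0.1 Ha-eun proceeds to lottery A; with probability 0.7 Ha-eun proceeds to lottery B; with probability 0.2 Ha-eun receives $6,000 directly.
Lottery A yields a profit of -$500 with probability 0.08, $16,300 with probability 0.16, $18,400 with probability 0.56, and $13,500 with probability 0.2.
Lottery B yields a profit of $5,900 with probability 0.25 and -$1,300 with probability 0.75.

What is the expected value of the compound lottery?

$3,107.20

EV(A) = 0.08 × (-500) + 0.16 × 16300 + 0.56 × 18400 + 0.2 × 13500 = -40 + 2608 + 10304 + 2700 = 15572
EV(B) = 0.25 × 5900 + 0.75 × (-1300) = 1475 − 975 = 500
Branch C: 6000 (certain)
Overall = 0.1 × 15572 + 0.7 × 500 + 0.2 × 6000 = 1557.2 + 350 + 1200 = 3107.2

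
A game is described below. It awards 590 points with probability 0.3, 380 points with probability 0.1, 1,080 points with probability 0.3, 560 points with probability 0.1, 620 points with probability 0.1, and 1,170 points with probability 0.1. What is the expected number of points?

774 points

EV = 0.3 × 590 + 0.1 × 380 + 0.3 × 1080 + 0.1 × 560 + 0.1 × 620 + 0.1 × 1170 = 177 + 38 + 324 + 56 + 62 + 117 = 774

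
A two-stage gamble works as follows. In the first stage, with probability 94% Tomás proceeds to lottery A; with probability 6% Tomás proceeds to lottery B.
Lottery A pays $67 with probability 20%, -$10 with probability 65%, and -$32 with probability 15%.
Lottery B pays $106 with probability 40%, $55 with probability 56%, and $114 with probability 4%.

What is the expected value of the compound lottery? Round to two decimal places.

$6.64

EV(A) = 0.2 × 67 + 0.65 × (-10) + 0.15 × (-32) = 13.4 − 6.5 − 4.8 = 2.1
EV(B) = 0.4 × 106 + 0.56 × 55 + 0.04 × 114 = 42.4 + 30.8 + 4.56 = 77.76
Overall = 0.94 × 2.1 + 0.06 × 77.76 = 1.974 + 4.6656 = 6.6396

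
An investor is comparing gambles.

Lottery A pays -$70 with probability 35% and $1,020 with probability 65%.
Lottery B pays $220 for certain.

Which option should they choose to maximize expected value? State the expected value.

Lottery A = 0.35 × (-70) + 0.65 × 1020 = -24.5 + 663 = 638.5
Lottery B: 220 (certain)

Lottery A ($638.50)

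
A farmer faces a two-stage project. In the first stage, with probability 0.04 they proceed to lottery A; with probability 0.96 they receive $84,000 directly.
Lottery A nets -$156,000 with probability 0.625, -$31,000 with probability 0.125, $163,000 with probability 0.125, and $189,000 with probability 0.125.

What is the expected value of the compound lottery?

$78,345

EV(A) = 0.625 × (-156000) + 0.125 × (-31000) + 0.125 × 163000 + 0.125 × 189000 = -97500 − 3875 + 20375 + 23625 = -57375
Branch B: 84000 (certain)
Overall = 0.04 × (-57375) + 0.96 × 84000 = -2295 + 80640 = 78345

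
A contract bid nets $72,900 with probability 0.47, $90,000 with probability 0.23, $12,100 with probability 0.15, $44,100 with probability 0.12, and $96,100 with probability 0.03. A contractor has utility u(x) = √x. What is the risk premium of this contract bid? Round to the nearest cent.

$3,993.39

E[u] = 0.47·√72900 + 0.23·√90000 + 0.15·√12100 + 0.12·√44100 + 0.03·√96100 = 0.47·270 + 0.23·300 + 0.15·110 + 0.12·210 + 0.03·310 = 246.9
CE = (246.9)² = 60959.61
Risk premium = EV − CE = 64953 − 60959.61 = 3993.39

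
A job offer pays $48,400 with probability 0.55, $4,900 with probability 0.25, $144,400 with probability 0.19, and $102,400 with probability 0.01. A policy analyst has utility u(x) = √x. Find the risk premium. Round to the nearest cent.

E[u] = 0.55·√48400 + 0.25·√4900 + 0.19·√144400 + 0.01·√102400 = 0.55·220 + 0.25·70 + 0.19·380 + 0.01·320 = 213.9
CE = (213.9)² = 45753.21
Risk premium = EV − CE = 56305 − 45753.21 = 10551.79

$10,551.79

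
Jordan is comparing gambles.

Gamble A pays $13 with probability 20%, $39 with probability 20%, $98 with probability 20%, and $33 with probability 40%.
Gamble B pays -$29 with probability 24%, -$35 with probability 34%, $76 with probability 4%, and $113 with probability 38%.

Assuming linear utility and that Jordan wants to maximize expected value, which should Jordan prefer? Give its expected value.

Gamble A ($43.20)

Gamble A = 0.2 × 13 + 0.2 × 39 + 0.2 × 98 + 0.4 × 33 = 2.6 + 7.8 + 19.6 + 13.2 = 43.2
Gamble B = 0.24 × (-29) + 0.34 × (-35) + 0.04 × 76 + 0.38 × 113 = -6.96 − 11.9 + 3.04 + 42.94 = 27.12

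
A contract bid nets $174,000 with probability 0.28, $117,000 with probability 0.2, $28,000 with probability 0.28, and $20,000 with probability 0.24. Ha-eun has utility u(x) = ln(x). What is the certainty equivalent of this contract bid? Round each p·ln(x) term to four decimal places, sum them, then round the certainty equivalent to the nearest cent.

$57,336.92

E[u] = 0.28·ln(174000) + 0.2·ln(117000) + 0.28·ln(28000) + 0.24·ln(20000) = 3.3787 + 2.3340 + 2.8672 + 2.3768 = 10.9567
CE = e^10.9567 ≈ 57336.92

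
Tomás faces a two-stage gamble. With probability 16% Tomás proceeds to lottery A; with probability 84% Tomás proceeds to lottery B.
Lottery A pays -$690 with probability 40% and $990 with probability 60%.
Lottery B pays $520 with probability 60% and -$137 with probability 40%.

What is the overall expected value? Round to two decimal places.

$266.93

EV(A) = 0.4 × (-690) + 0.6 × 990 = -276 + 594 = 318
EV(B) = 0.6 × 520 + 0.4 × (-137) = 312 − 54.8 = 257.2
Overall = 0.16 × 318 + 0.84 × 257.2 = 50.88 + 216.048 = 266.928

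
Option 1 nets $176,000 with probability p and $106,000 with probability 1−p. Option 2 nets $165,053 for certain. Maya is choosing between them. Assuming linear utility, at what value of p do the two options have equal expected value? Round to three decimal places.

p = 0.844

p·176000 + (1−p)·106000 = 165053
70000p + 106000 = 165053
p = (165053 − 106000) / 70000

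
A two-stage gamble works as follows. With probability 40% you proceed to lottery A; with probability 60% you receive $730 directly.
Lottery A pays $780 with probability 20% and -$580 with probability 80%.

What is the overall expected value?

EV(A) = 0.2 × 780 + 0.8 × (-580) = 156 − 464 = -308
Branch B: 730 (certain)
Overall = 0.4 × (-308) + 0.6 × 730 = -123.2 + 438 = 314.8

$314.80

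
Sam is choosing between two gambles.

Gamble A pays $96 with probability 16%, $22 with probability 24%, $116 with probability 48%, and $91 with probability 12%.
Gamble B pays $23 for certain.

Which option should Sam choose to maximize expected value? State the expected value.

Gamble A = 0.16 × 96 + 0.24 × 22 + 0.48 × 116 + 0.12 × 91 = 15.36 + 5.28 + 55.68 + 10.92 = 87.24
Gamble B: 23 (certain)

Gamble A ($87.24)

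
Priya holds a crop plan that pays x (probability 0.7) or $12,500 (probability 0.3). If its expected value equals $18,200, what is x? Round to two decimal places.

x = $20,642.86

0.7·x + 0.3·12500 = 18200
0.7·x = 18200 − 3750 = 14450
x = 14450 / 0.7 = 20642.8571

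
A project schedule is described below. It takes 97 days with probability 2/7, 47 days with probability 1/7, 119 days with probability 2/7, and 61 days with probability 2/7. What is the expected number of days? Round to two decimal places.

85.86 days

EV = 2/7 × 97 + 1/7 × 47 + 2/7 × 119 + 2/7 × 61 = 27.7143 + 6.7143 + 34 + 17.4286 = 85.8571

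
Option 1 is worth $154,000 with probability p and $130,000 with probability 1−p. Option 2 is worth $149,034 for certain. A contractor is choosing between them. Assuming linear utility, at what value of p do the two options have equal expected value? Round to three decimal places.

p·154000 + (1−p)·130000 = 149034
24000p + 130000 = 149034
p = (149034 − 130000) / 24000

p = 0.793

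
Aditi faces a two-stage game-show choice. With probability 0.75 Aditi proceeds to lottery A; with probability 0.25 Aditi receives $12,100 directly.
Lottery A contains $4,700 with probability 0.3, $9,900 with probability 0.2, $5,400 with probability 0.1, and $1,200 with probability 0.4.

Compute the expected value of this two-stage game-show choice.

$6,332.50

EV(A) = 0.3 × 4700 + 0.2 × 9900 + 0.1 × 5400 + 0.4 × 1200 = 1410 + 1980 + 540 + 480 = 4410
Branch B: 12100 (certain)
Overall = 0.75 × 4410 + 0.25 × 12100 = 3307.5 + 3025 = 6332.5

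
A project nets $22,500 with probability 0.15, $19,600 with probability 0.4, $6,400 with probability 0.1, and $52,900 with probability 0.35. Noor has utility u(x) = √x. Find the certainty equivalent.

E[u] = 0.15·√22500 + 0.4·√19600 + 0.1·√6400 + 0.35·√52900 = 0.15·150 + 0.4·140 + 0.1·80 + 0.35·230 = 167
CE = (167)² = 27889

$27,889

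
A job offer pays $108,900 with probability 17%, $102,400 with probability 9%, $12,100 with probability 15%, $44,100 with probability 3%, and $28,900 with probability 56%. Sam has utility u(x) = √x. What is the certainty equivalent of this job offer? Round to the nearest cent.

E[u] = 0.17·√108900 + 0.09·√102400 + 0.15·√12100 + 0.03·√44100 + 0.56·√28900 = 0.17·330 + 0.09·320 + 0.15·110 + 0.03·210 + 0.56·170 = 202.9
CE = (202.9)² = 41168.41

$41,168.41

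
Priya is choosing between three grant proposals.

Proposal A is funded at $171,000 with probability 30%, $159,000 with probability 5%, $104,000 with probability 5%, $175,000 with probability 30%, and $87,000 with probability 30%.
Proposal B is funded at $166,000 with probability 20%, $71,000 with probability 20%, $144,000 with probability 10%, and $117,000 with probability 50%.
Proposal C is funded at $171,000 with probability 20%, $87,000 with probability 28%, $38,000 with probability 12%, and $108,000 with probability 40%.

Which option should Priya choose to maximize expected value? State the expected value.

Proposal A = 0.3 × 171000 + 0.05 × 159000 + 0.05 × 104000 + 0.3 × 175000 + 0.3 × 87000 = 51300 + 7950 + 5200 + 52500 + 26100 = 143050
Proposal B = 0.2 × 166000 + 0.2 × 71000 + 0.1 × 144000 + 0.5 × 117000 = 33200 + 14200 + 14400 + 58500 = 120300
Proposal C = 0.2 × 171000 + 0.28 × 87000 + 0.12 × 38000 + 0.4 × 108000 = 34200 + 24360 + 4560 + 43200 = 106320

Proposal A ($143,050)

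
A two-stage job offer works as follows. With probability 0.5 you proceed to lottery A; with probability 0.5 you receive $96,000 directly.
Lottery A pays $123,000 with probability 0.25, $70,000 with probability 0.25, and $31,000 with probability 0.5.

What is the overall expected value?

EV(A) = 0.25 × 123000 + 0.25 × 70000 + 0.5 × 31000 = 30750 + 17500 + 15500 = 63750
Branch B: 96000 (certain)
Overall = 0.5 × 63750 + 0.5 × 96000 = 31875 + 48000 = 79875

$79,875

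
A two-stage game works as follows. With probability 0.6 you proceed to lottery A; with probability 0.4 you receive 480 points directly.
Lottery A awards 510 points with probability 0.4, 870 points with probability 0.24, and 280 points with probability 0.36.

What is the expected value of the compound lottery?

EV(A) = 0.4 × 510 + 0.24 × 870 + 0.36 × 280 = 204 + 208.8 + 100.8 = 513.6
Branch B: 480 (certain)
Overall = 0.6 × 513.6 + 0.4 × 480 = 308.16 + 192 = 500.16

500.16 points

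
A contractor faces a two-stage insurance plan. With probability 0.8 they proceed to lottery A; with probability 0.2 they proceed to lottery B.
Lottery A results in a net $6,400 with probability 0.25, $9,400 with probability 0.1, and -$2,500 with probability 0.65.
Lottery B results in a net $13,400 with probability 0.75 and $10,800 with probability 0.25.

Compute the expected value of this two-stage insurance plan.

EV(A) = 0.25 × 6400 + 0.1 × 9400 + 0.65 × (-2500) = 1600 + 940 − 1625 = 915
EV(B) = 0.75 × 13400 + 0.25 × 10800 = 10050 + 2700 = 12750
Overall = 0.8 × 915 + 0.2 × 12750 = 732 + 2550 = 3282

$3,282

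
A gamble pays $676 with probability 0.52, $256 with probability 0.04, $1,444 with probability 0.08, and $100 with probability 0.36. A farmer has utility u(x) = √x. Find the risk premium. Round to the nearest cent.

E[u] = 0.52·√676 + 0.04·√256 + 0.08·√1444 + 0.36·√100 = 0.52·26 + 0.04·16 + 0.08·38 + 0.36·10 = 20.8
CE = (20.8)² = 432.64
Risk premium = EV − CE = 513.28 − 432.64 = 80.64

$80.64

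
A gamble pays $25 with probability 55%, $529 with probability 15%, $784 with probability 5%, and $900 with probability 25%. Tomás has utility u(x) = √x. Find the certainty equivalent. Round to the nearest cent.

E[u] = 0.55·√25 + 0.15·√529 + 0.05·√784 + 0.25·√900 = 0.55·5 + 0.15·23 + 0.05·28 + 0.25·30 = 15.1
CE = (15.1)² = 228.01

$228.01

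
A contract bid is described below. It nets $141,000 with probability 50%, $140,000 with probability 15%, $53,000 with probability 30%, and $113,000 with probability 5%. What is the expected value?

EV = 0.5 × 141000 + 0.15 × 140000 + 0.3 × 53000 + 0.05 × 113000 = 70500 + 21000 + 15900 + 5650 = 113050

$113,050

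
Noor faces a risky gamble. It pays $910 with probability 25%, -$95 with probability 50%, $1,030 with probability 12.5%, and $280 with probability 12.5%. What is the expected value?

EV = 0.25 × 910 + 0.5 × (-95) + 0.125 × 1030 + 0.125 × 280 = 227.5 − 47.5 + 128.75 + 35 = 343.75

$343.75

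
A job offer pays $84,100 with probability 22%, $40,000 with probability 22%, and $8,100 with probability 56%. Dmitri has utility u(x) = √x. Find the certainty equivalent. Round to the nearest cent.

$25,027.24

E[u] = 0.22·√84100 + 0.22·√40000 + 0.56·√8100 = 0.22·290 + 0.22·200 + 0.56·90 = 158.2
CE = (158.2)² = 25027.24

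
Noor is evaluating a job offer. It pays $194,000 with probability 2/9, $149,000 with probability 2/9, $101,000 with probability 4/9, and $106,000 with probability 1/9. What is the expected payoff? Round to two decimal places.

$132,888.89

EV = 2/9 × 194000 + 2/9 × 149000 + 4/9 × 101000 + 1/9 × 106000 = 43111.1111 + 33111.1111 + 44888.8889 + 11777.7778 = 132888.8889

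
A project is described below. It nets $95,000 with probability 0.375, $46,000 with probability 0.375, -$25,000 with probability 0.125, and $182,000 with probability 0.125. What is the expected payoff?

EV = 0.375 × 95000 + 0.375 × 46000 + 0.125 × (-25000) + 0.125 × 182000 = 35625 + 17250 − 3125 + 22750 = 72500

$72,500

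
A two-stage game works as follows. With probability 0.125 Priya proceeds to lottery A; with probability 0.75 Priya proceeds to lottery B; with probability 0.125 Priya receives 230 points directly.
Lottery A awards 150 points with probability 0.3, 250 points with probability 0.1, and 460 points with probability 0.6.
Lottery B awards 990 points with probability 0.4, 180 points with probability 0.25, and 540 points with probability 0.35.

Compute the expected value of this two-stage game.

544.5 points

EV(A) = 0.3 × 150 + 0.1 × 250 + 0.6 × 460 = 45 + 25 + 276 = 346
EV(B) = 0.4 × 990 + 0.25 × 180 + 0.35 × 540 = 396 + 45 + 189 = 630
Branch C: 230 (certain)
Overall = 0.125 × 346 + 0.75 × 630 + 0.125 × 230 = 43.25 + 472.5 + 28.75 = 544.5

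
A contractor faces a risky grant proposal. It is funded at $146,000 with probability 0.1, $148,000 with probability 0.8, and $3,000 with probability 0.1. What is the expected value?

$133,300

EV = 0.1 × 146000 + 0.8 × 148000 + 0.1 × 3000 = 14600 + 118400 + 300 = 133300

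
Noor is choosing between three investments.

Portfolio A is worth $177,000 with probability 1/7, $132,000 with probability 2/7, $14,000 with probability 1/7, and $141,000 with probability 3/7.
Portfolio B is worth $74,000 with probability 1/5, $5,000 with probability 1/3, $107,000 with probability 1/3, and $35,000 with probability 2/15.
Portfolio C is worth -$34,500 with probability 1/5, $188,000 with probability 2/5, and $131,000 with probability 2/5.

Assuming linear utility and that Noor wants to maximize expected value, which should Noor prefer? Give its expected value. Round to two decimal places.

Portfolio A ($125,428.57)

Portfolio A = 1/7 × 177000 + 2/7 × 132000 + 1/7 × 14000 + 3/7 × 141000 = 25285.7143 + 37714.2857 + 2000 + 60428.5714 = 125428.5714
Portfolio B = 1/5 × 74000 + 1/3 × 5000 + 1/3 × 107000 + 2/15 × 35000 = 14800 + 1666.6667 + 35666.6667 + 4666.6667 = 56800
Portfolio C = 1/5 × (-34500) + 2/5 × 188000 + 2/5 × 131000 = -6900 + 75200 + 52400 = 120700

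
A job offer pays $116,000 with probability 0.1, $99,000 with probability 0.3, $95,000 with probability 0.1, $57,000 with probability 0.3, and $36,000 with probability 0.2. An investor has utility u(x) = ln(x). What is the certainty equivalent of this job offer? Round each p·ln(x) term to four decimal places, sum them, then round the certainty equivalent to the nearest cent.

$69,334.65

E[u] = 0.1·ln(116000) + 0.3·ln(99000) + 0.1·ln(95000) + 0.3·ln(57000) + 0.2·ln(36000) = 1.1661 + 3.4509 + 1.1462 + 3.2852 + 2.0983 = 11.1467
CE = e^11.1467 ≈ 69334.65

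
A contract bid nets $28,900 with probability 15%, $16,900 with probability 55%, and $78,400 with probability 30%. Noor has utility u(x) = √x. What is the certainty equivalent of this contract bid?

E[u] = 0.15·√28900 + 0.55·√16900 + 0.3·√78400 = 0.15·170 + 0.55·130 + 0.3·280 = 181
CE = (181)² = 32761

$32,761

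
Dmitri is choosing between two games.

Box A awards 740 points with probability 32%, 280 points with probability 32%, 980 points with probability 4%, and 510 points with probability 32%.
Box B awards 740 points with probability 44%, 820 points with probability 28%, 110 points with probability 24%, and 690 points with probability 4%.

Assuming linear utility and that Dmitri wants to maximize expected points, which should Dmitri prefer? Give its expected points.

Box A = 0.32 × 740 + 0.32 × 280 + 0.04 × 980 + 0.32 × 510 = 236.8 + 89.6 + 39.2 + 163.2 = 528.8
Box B = 0.44 × 740 + 0.28 × 820 + 0.24 × 110 + 0.04 × 690 = 325.6 + 229.6 + 26.4 + 27.6 = 609.2

Box B (609.2 points)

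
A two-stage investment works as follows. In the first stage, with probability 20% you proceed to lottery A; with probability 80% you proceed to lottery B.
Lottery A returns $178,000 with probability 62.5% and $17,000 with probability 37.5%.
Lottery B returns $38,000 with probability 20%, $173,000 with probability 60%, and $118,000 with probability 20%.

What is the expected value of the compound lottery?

EV(A) = 0.625 × 178000 + 0.375 × 17000 = 111250 + 6375 = 117625
EV(B) = 0.2 × 38000 + 0.6 × 173000 + 0.2 × 118000 = 7600 + 103800 + 23600 = 135000
Overall = 0.2 × 117625 + 0.8 × 135000 = 23525 + 108000 = 131525

$131,525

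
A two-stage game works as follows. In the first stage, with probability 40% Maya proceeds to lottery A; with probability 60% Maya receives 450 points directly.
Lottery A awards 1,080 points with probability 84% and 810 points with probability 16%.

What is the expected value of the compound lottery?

EV(A) = 0.84 × 1080 + 0.16 × 810 = 907.2 + 129.6 = 1036.8
Branch B: 450 (certain)
Overall = 0.4 × 1036.8 + 0.6 × 450 = 414.72 + 270 = 684.72

684.72 points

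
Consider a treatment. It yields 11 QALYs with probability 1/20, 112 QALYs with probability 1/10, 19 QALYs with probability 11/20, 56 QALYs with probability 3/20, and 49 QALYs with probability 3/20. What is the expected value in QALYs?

37.95 QALYs

EV = 1/20 × 11 + 1/10 × 112 + 11/20 × 19 + 3/20 × 56 + 3/20 × 49 = 0.55 + 11.2 + 10.45 + 8.4 + 7.35 = 37.95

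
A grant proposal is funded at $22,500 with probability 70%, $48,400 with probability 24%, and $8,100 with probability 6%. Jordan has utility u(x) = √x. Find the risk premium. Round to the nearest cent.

E[u] = 0.7·√22500 + 0.24·√48400 + 0.06·√8100 = 0.7·150 + 0.24·220 + 0.06·90 = 163.2
CE = (163.2)² = 26634.24
Risk premium = EV − CE = 27852 − 26634.24 = 1217.76

$1,217.76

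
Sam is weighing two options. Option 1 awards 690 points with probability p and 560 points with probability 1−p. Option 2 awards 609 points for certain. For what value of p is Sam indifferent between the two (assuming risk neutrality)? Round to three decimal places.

p = 0.377

p·690 + (1−p)·560 = 609
130p + 560 = 609
p = (609 − 560) / 130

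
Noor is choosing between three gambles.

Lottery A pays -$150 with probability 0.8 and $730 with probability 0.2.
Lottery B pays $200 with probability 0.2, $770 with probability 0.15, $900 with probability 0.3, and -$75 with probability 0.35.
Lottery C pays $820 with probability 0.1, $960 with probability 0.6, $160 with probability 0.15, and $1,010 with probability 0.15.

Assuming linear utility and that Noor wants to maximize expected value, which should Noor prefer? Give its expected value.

Lottery C ($833.50)

Lottery A = 0.8 × (-150) + 0.2 × 730 = -120 + 146 = 26
Lottery B = 0.2 × 200 + 0.15 × 770 + 0.3 × 900 + 0.35 × (-75) = 40 + 115.5 + 270 − 26.25 = 399.25
Lottery C = 0.1 × 820 + 0.6 × 960 + 0.15 × 160 + 0.15 × 1010 = 82 + 576 + 24 + 151.5 = 833.5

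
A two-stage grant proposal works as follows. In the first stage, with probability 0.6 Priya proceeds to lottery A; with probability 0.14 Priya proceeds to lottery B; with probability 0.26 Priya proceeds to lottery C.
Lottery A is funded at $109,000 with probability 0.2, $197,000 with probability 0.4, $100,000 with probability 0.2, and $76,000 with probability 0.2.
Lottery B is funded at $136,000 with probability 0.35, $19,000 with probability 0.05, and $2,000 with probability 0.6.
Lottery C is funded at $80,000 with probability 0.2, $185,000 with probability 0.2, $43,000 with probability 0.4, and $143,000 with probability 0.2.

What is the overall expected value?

$114,133

EV(A) = 0.2 × 109000 + 0.4 × 197000 + 0.2 × 100000 + 0.2 × 76000 = 21800 + 78800 + 20000 + 15200 = 135800
EV(B) = 0.35 × 136000 + 0.05 × 19000 + 0.6 × 2000 = 47600 + 950 + 1200 = 49750
EV(C) = 0.2 × 80000 + 0.2 × 185000 + 0.4 × 43000 + 0.2 × 143000 = 16000 + 37000 + 17200 + 28600 = 98800
Overall = 0.6 × 135800 + 0.14 × 49750 + 0.26 × 98800 = 81480 + 6965 + 25688 = 114133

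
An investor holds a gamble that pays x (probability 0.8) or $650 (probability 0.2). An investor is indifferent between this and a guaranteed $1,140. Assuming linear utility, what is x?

x = $1,262.50

0.8·x + 0.2·650 = 1140
0.8·x = 1140 − 130 = 1010
x = 1010 / 0.8 = 1262.5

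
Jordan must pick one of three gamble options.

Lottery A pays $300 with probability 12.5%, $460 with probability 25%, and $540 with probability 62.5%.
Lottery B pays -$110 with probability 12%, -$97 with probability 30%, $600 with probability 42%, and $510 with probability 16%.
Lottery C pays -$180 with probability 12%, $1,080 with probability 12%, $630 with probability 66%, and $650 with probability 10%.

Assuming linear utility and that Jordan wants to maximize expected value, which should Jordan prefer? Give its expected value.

Lottery A = 0.125 × 300 + 0.25 × 460 + 0.625 × 540 = 37.5 + 115 + 337.5 = 490
Lottery B = 0.12 × (-110) + 0.3 × (-97) + 0.42 × 600 + 0.16 × 510 = -13.2 − 29.1 + 252 + 81.6 = 291.3
Lottery C = 0.12 × (-180) + 0.12 × 1080 + 0.66 × 630 + 0.1 × 650 = -21.6 + 129.6 + 415.8 + 65 = 588.8

Lottery C ($588.80)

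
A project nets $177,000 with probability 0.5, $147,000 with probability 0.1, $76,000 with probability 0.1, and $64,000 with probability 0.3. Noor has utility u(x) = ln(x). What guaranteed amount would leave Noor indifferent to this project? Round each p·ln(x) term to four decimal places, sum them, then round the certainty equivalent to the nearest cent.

$117,665.37

E[u] = 0.5·ln(177000) + 0.1·ln(147000) + 0.1·ln(76000) + 0.3·ln(64000) = 6.0420 + 1.1898 + 1.1238 + 3.3200 = 11.6756
CE = e^11.6756 ≈ 117665.37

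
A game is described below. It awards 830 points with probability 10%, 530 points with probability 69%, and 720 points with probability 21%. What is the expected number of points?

599.9 points

EV = 0.1 × 830 + 0.69 × 530 + 0.21 × 720 = 83 + 365.7 + 151.2 = 599.9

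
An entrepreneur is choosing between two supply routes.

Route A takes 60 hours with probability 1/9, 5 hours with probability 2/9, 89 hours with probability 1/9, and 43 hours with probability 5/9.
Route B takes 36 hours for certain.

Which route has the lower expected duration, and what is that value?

Route B (36 hours)

Route A = 1/9 × 60 + 2/9 × 5 + 1/9 × 89 + 5/9 × 43 = 6.6667 + 1.1111 + 9.8889 + 23.8889 = 41.5556
Route B: 36 (certain)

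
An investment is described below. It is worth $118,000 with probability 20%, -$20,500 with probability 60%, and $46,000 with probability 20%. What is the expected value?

$20,500

EV = 0.2 × 118000 + 0.6 × (-20500) + 0.2 × 46000 = 23600 − 12300 + 9200 = 20500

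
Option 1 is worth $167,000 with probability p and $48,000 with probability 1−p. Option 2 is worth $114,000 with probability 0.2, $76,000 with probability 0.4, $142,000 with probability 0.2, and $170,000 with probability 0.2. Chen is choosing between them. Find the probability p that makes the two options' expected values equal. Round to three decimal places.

p = 0.568

EV(Option 2) = 0.2 × 114000 + 0.4 × 76000 + 0.2 × 142000 + 0.2 × 170000 = 22800 + 30400 + 28400 + 34000 = 115600
p·167000 + (1−p)·48000 = 115600
119000p + 48000 = 115600
p = (115600 − 48000) / 119000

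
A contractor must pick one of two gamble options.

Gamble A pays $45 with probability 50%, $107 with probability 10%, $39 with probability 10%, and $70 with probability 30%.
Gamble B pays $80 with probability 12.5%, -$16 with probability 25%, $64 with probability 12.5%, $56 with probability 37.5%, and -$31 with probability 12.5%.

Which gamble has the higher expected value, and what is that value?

Gamble A ($58.10)

Gamble A = 0.5 × 45 + 0.1 × 107 + 0.1 × 39 + 0.3 × 70 = 22.5 + 10.7 + 3.9 + 21 = 58.1
Gamble B = 0.125 × 80 + 0.25 × (-16) + 0.125 × 64 + 0.375 × 56 + 0.125 × (-31) = 10 − 4 + 8 + 21 − 3.875 = 31.125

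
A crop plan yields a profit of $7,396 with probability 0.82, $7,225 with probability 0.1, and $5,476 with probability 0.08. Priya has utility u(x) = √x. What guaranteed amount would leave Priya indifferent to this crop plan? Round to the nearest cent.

E[u] = 0.82·√7396 + 0.1·√7225 + 0.08·√5476 = 0.82·86 + 0.1·85 + 0.08·74 = 84.94
CE = (84.94)² = 7214.8036

$7,214.80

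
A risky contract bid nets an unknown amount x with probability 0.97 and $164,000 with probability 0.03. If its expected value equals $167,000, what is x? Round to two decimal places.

x = $167,092.78

0.97·x + 0.03·164000 = 167000
0.97·x = 167000 − 4920 = 162080
x = 162080 / 0.97 = 167092.7835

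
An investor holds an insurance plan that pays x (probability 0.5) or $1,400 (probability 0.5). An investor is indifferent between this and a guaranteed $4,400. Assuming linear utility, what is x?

x = $7,400

0.5·x + 0.5·1400 = 4400
0.5·x = 4400 − 700 = 3700
x = 3700 / 0.5 = 7400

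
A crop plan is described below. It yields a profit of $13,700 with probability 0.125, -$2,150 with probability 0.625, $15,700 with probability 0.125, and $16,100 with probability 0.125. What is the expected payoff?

$4,343.75

EV = 0.125 × 13700 + 0.625 × (-2150) + 0.125 × 15700 + 0.125 × 16100 = 1712.5 − 1343.75 + 1962.5 + 2012.5 = 4343.75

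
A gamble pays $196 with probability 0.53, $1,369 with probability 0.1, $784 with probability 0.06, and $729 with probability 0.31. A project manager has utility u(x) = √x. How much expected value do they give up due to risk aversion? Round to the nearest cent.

$65.64

E[u] = 0.53·√196 + 0.1·√1369 + 0.06·√784 + 0.31·√729 = 0.53·14 + 0.1·37 + 0.06·28 + 0.31·27 = 21.17
CE = (21.17)² = 448.1689
Risk premium = EV − CE = 513.81 − 448.1689 = 65.6411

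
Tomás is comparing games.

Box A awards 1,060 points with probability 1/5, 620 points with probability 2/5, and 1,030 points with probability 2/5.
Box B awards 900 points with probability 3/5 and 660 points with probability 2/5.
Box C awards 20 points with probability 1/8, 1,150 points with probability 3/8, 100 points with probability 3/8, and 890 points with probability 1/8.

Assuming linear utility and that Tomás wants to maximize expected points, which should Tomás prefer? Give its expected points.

Box A (872 points)

Box A = 1/5 × 1060 + 2/5 × 620 + 2/5 × 1030 = 212 + 248 + 412 = 872
Box B = 3/5 × 900 + 2/5 × 660 = 540 + 264 = 804
Box C = 1/8 × 20 + 3/8 × 1150 + 3/8 × 100 + 1/8 × 890 = 2.5 + 431.25 + 37.5 + 111.25 = 582.5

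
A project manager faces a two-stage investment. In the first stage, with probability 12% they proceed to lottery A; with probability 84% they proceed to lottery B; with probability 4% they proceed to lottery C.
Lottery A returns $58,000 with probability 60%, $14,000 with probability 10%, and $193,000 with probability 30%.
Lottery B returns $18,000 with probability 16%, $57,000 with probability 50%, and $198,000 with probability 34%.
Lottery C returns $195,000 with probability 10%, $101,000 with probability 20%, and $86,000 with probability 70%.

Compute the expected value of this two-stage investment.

$98,196

EV(A) = 0.6 × 58000 + 0.1 × 14000 + 0.3 × 193000 = 34800 + 1400 + 57900 = 94100
EV(B) = 0.16 × 18000 + 0.5 × 57000 + 0.34 × 198000 = 2880 + 28500 + 67320 = 98700
EV(C) = 0.1 × 195000 + 0.2 × 101000 + 0.7 × 86000 = 19500 + 20200 + 60200 = 99900
Overall = 0.12 × 94100 + 0.84 × 98700 + 0.04 × 99900 = 11292 + 82908 + 3996 = 98196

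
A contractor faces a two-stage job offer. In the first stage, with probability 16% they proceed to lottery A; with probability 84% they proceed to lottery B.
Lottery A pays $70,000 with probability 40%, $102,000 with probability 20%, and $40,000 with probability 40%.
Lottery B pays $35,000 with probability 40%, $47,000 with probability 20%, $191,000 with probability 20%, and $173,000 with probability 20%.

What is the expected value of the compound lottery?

$91,112

EV(A) = 0.4 × 70000 + 0.2 × 102000 + 0.4 × 40000 = 28000 + 20400 + 16000 = 64400
EV(B) = 0.4 × 35000 + 0.2 × 47000 + 0.2 × 191000 + 0.2 × 173000 = 14000 + 9400 + 38200 + 34600 = 96200
Overall = 0.16 × 64400 + 0.84 × 96200 = 10304 + 80808 = 91112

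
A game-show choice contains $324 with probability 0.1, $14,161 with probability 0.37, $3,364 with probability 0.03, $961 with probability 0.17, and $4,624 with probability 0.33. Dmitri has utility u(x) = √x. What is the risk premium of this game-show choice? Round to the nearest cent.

E[u] = 0.1·√324 + 0.37·√14161 + 0.03·√3364 + 0.17·√961 + 0.33·√4624 = 0.1·18 + 0.37·119 + 0.03·58 + 0.17·31 + 0.33·68 = 75.28
CE = (75.28)² = 5667.0784
Risk premium = EV − CE = 7062.18 − 5667.0784 = 1395.1016

$1,395.10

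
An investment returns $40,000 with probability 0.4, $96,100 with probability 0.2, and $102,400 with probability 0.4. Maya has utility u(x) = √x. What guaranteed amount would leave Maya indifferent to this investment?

$72,900

E[u] = 0.4·√40000 + 0.2·√96100 + 0.4·√102400 = 0.4·200 + 0.2·310 + 0.4·320 = 270
CE = (270)² = 72900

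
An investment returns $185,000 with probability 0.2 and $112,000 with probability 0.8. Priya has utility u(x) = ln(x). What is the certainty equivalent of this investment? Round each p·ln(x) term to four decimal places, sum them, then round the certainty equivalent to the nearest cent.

E[u] = 0.2·ln(185000) + 0.8·ln(112000) = 2.4256 + 9.3010 = 11.7266
CE = e^11.7266 ≈ 123821.96

$123,821.96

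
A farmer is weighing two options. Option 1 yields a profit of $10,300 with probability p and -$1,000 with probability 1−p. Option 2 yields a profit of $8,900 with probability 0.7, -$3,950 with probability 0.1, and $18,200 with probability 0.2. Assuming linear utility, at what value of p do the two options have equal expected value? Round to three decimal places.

EV(Option 2) = 0.7 × 8900 + 0.1 × (-3950) + 0.2 × 18200 = 6230 − 395 + 3640 = 9475
p·10300 + (1−p)·(-1000) = 9475
11300p − 1000 = 9475
p = (9475 + 1000) / 11300

p = 0.927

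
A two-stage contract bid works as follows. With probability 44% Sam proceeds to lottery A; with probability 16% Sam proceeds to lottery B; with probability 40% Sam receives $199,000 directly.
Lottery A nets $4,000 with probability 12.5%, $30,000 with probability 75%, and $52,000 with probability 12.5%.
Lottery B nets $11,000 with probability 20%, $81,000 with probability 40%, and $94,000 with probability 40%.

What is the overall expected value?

$104,132

EV(A) = 0.125 × 4000 + 0.75 × 30000 + 0.125 × 52000 = 500 + 22500 + 6500 = 29500
EV(B) = 0.2 × 11000 + 0.4 × 81000 + 0.4 × 94000 = 2200 + 32400 + 37600 = 72200
Branch C: 199000 (certain)
Overall = 0.44 × 29500 + 0.16 × 72200 + 0.4 × 199000 = 12980 + 11552 + 79600 = 104132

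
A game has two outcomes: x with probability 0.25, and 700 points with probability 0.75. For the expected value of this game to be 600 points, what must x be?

0.25·x + 0.75·700 = 600
0.25·x = 600 − 525 = 75
x = 75 / 0.25 = 300

x = 300 points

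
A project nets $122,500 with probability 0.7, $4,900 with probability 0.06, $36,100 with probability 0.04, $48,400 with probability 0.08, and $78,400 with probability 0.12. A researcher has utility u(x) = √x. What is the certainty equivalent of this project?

E[u] = 0.7·√122500 + 0.06·√4900 + 0.04·√36100 + 0.08·√48400 + 0.12·√78400 = 0.7·350 + 0.06·70 + 0.04·190 + 0.08·220 + 0.12·280 = 308
CE = (308)² = 94864

$94,864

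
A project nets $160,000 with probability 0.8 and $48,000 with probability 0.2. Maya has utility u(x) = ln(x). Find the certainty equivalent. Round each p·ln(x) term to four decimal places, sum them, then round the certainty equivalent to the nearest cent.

$125,756.15

E[u] = 0.8·ln(160000) + 0.2·ln(48000) = 9.5863 + 2.1558 = 11.7421
CE = e^11.7421 ≈ 125756.15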